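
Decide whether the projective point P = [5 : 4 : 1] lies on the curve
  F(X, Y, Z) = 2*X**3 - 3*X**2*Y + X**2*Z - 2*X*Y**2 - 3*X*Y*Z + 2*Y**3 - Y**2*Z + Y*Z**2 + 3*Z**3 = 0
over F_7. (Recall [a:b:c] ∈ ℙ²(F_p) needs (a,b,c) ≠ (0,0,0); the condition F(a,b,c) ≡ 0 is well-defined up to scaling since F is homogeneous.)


F(5,4,1) ≡ 0 (mod 7); P is on the curve.

Evaluate F(5, 4, 1) term-by-term (mod 7).
  2*X**3 ↦ 2·125·1·1 = 250
  -3*X**2*Y ↦ -3·25·4·1 = -300
  X**2*Z ↦ 1·25·1·1 = 25
  -2*X*Y**2 ↦ -2·5·16·1 = -160
  -3*X*Y*Z ↦ -3·5·4·1 = -60
  2*Y**3 ↦ 2·1·64·1 = 128
  -Y**2*Z ↦ -1·1·16·1 = -16
  Y*Z**2 ↦ 1·1·4·1 = 4
  3*Z**3 ↦ 3·1·1·1 = 3
Sum: F(5, 4, 1) = (250) + (-300) + (25) + (-160) + (-60) + (128) + (-16) + (4) + (3) = -126.
Reducing mod 7: -126 ≡ 0 (mod 7).
Since F(a, b, c) ≡ 0 (mod 7), P lies on the curve.


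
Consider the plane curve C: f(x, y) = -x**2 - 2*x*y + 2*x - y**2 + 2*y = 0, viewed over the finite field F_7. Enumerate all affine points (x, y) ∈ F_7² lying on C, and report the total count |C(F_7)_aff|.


Affine F_7-points: {(0, 0), (0, 2), (1, 1), (1, 6), (2, 0), (2, 5), (3, 4), (3, 6), (4, 3), (4, 5), (5, 2), (5, 4), (6, 1), (6, 3)}; count = 14.

For each of the 49 pairs (x, y) ∈ F_7², evaluate f(x, y) mod 7. Record the zeros.
  x = 0: [0↦0, 1↦1, 2↦0, 3↦4, 4↦6, 5↦6, 6↦4]  zeros at y ∈ {0, 2}
  x = 1: [0↦1, 1↦0, 2↦4, 3↦6, 4↦6, 5↦4, 6↦0]  zeros at y ∈ {1, 6}
  x = 2: [0↦0, 1↦4, 2↦6, 3↦6, 4↦4, 5↦0, 6↦1]  zeros at y ∈ {0, 5}
  x = 3: [0↦4, 1↦6, 2↦6, 3↦4, 4↦0, 5↦1, 6↦0]  zeros at y ∈ {4, 6}
  x = 4: [0↦6, 1↦6, 2↦4, 3↦0, 4↦1, 5↦0, 6↦4]  zeros at y ∈ {3, 5}
  x = 5: [0↦6, 1↦4, 2↦0, 3↦1, 4↦0, 5↦4, 6↦6]  zeros at y ∈ {2, 4}
  x = 6: [0↦4, 1↦0, 2↦1, 3↦0, 4↦4, 5↦6, 6↦6]  zeros at y ∈ {1, 3}
Collecting zeros: affine points = {(0, 0), (0, 2), (1, 1), (1, 6), (2, 0), (2, 5), (3, 4), (3, 6), (4, 3), (4, 5), (5, 2), (5, 4), (6, 1), (6, 3)}.
Total count |C(F_7)_aff| = 14.


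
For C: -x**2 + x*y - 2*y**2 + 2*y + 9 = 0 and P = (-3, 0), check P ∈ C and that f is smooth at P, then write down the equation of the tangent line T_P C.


Tangent line at P: 6*x - y + 18 = 0.

Step 1: f(-3, 0) = 0, so P lies on C.
Step 2: partial derivatives
  f_x(x, y) = -2*x + y, f_y(x, y) = x - 4*y + 2.
  f_x(P) = 6, f_y(P) = -1 (gradient nonzero, so P is smooth).
Step 3: tangent line at P: 6·(x − -3) + -1·(y − 0) = 0.
Expanding: 6*x - y + 18 = 0.


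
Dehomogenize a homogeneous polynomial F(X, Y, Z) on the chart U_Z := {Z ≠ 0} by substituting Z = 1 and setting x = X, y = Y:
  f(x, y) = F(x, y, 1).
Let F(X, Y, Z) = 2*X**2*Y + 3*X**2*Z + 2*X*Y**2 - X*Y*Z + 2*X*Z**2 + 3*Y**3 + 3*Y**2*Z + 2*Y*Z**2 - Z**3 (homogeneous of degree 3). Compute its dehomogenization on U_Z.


f(x, y) = 2*x**2*y + 3*x**2 + 2*x*y**2 - x*y + 2*x + 3*y**3 + 3*y**2 + 2*y - 1

On U_Z we set Z = 1. Each monomial c·X^i·Y^j·Z^k in F becomes c·x^i·y^j·1^k = c·x^i·y^j.
Substituting Z = 1: F(X, Y, 1) = 2*x**2*y + 3*x**2 + 2*x*y**2 - x*y + 2*x + 3*y**3 + 3*y**2 + 2*y - 1.
Note: deg(f) ≤ deg(F) = 3; strict inequality happens when F is divisible by Z (lost terms).


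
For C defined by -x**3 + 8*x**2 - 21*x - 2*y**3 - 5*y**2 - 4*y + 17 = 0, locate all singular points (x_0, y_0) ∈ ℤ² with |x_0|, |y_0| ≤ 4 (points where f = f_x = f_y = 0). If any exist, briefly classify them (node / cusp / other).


Singular points: {(3, -1)}; classification: node.

Compute partial derivatives:
  f_x = -3*x**2 + 16*x - 21.
  f_y = -6*y**2 - 10*y - 4.
Scan x_0 ∈ {−4, ..., 4}. For each x_0, f_y(x_0, y) is a polynomial in y; find its integer roots y ∈ {−4, ..., 4}, then test f_x and f at those candidates.
  x = -4: f_y(-4, y) = -6*y**2 - 10*y - 4; vanishes at y ∈ {-1}. (-4, -1): f_x = -133 ≠ 0.
  x = -3: f_y(-3, y) = -6*y**2 - 10*y - 4; vanishes at y ∈ {-1}. (-3, -1): f_x = -96 ≠ 0.
  x = -2: f_y(-2, y) = -6*y**2 - 10*y - 4; vanishes at y ∈ {-1}. (-2, -1): f_x = -65 ≠ 0.
  x = -1: f_y(-1, y) = -6*y**2 - 10*y - 4; vanishes at y ∈ {-1}. (-1, -1): f_x = -40 ≠ 0.
  x = 0: f_y(0, y) = -6*y**2 - 10*y - 4; vanishes at y ∈ {-1}. (0, -1): f_x = -21 ≠ 0.
  x = 1: f_y(1, y) = -6*y**2 - 10*y - 4; vanishes at y ∈ {-1}. (1, -1): f_x = -8 ≠ 0.
  x = 2: f_y(2, y) = -6*y**2 - 10*y - 4; vanishes at y ∈ {-1}. (2, -1): f_x = -1 ≠ 0.
  x = 3: f_y(3, y) = -6*y**2 - 10*y - 4; vanishes at y ∈ {-1}. (3, -1): f_x = 0, f = 0 — SINGULAR.
  x = 4: f_y(4, y) = -6*y**2 - 10*y - 4; vanishes at y ∈ {-1}. (4, -1): f_x = -5 ≠ 0.
Only singular point on the grid: (3, -1).
Classify: substitute x = 3 + u, y = -1 + v and expand: f = -u**3 - u**2 - 2*v**3 + v**2.
No constant or linear terms (consistent with a singular point). Quadratic part: -u**2 + v**2. Cubic part: -u**3 - 2*v**3.
The quadratic part v**2 - u**2 = (v − u)(v + u) splits into two distinct linear factors, so there are two distinct tangent lines y − -1 = ±(x − 3) — this is a node (ordinary double point).
Classification: node.


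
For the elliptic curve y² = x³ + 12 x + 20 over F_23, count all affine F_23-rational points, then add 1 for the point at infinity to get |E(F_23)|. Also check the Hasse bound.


Affine points = {(2, 11), (2, 12), (6, 3), (6, 20), (9, 11), (9, 12), (10, 6), (10, 17), (12, 11), (12, 12), (13, 2), (13, 21), (17, 10), (17, 13), (19, 0), (20, 7), (20, 16)}; affine count = 17; |E(F_23)| = 18.

Discriminant check: Δ ∝ 4a³ + 27b² = 4·12³ + 27·20² = 4·1728 + 27·400 ≡ 2 (mod 23). Nonzero ⇒ E is nonsingular.
For each x ∈ F_23, compute rhs = x³ + 12·x + 20 mod 23, then count y ∈ F_23 with y² ≡ rhs.
  x = 0: rhs = 20, matching y values: none (0 points).
  x = 1: rhs = 10, matching y values: none (0 points).
  x = 2: rhs = 6, matching y values: 11, 12 (2 points).
  x = 3: rhs = 14, matching y values: none (0 points).
  x = 4: rhs = 17, matching y values: none (0 points).
  x = 5: rhs = 21, matching y values: none (0 points).
  x = 6: rhs = 9, matching y values: 3, 20 (2 points).
  x = 7: rhs = 10, matching y values: none (0 points).
  x = 8: rhs = 7, matching y values: none (0 points).
  x = 9: rhs = 6, matching y values: 11, 12 (2 points).
  x = 10: rhs = 13, matching y values: 6, 17 (2 points).
  x = 11: rhs = 11, matching y values: none (0 points).
  x = 12: rhs = 6, matching y values: 11, 12 (2 points).
  x = 13: rhs = 4, matching y values: 2, 21 (2 points).
  x = 14: rhs = 11, matching y values: none (0 points).
  x = 15: rhs = 10, matching y values: none (0 points).
  x = 16: rhs = 7, matching y values: none (0 points).
  x = 17: rhs = 8, matching y values: 10, 13 (2 points).
  x = 18: rhs = 19, matching y values: none (0 points).
  x = 19: rhs = 0, matching y values: 0 (1 points).
  x = 20: rhs = 3, matching y values: 7, 16 (2 points).
  x = 21: rhs = 11, matching y values: none (0 points).
  x = 22: rhs = 7, matching y values: none (0 points).
Total affine count: 17.
Full point count |E(F_23)| = 17 + 1 = 18.
Hasse bound: |18 − (23+1)| = |-6| = 6 ≤ 2√23 ≈ 9.5917 ✓.


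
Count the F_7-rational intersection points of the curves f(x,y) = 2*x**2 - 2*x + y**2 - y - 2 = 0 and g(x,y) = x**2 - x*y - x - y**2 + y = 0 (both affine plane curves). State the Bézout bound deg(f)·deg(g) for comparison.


Common zeros: {(4, 5)}; count = 1; Bézout bound = 4.

deg(f) = 2, deg(g) = 2, so Bézout bound = 4.
Scan x ∈ F_7. For each x, list the y ∈ F_7 with f(x, y) ≡ 0 and those with g(x, y) ≡ 0 (mod 7); the common zeros in that column are the intersection.
  x = 0: f ≡ 0 at y ∈ {2, 6}; g ≡ 0 at y ∈ {0, 1}; common: ∅.
  x = 1: f ≡ 0 at y ∈ {2, 6}; g ≡ 0 at y ∈ {0}; common: ∅.
  x = 2: f ≡ 0 at y ∈ {4}; g ≡ 0 at y ∈ {1, 5}; common: ∅.
  x = 3: f ≡ 0 at y ∈ ∅; g ≡ 0 at y ∈ {6}; common: ∅.
  x = 4: f ≡ 0 at y ∈ {3, 5}; g ≡ 0 at y ∈ {5, 6}; common: {5}.
  x = 5: f ≡ 0 at y ∈ ∅; g ≡ 0 at y ∈ ∅; common: ∅.
  x = 6: f ≡ 0 at y ∈ {4}; g ≡ 0 at y ∈ ∅; common: ∅.
Collecting: common zeros = {(4, 5)}, so the count is 1.
Comparison with the Bézout bound: 1 ≤ 4 = deg(f)·deg(g), as expected for curves with no common component (the affine F_7-count falls short of the bound because intersections may lie at infinity, over extension fields, or carry multiplicity).


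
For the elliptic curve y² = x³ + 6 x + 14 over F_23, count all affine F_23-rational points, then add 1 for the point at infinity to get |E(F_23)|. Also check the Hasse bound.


Affine points = {(3, 6), (3, 17), (5, 10), (5, 13), (6, 6), (6, 17), (7, 10), (7, 13), (10, 4), (10, 19), (11, 10), (11, 13), (13, 9), (13, 14), (14, 6), (14, 17), (15, 11), (15, 12), (19, 8), (19, 15)}; affine count = 20; |E(F_23)| = 21.

Discriminant check: Δ ∝ 4a³ + 27b² = 4·6³ + 27·14² = 4·216 + 27·196 ≡ 15 (mod 23). Nonzero ⇒ E is nonsingular.
For each x ∈ F_23, compute rhs = x³ + 6·x + 14 mod 23, then count y ∈ F_23 with y² ≡ rhs.
  x = 0: rhs = 14, matching y values: none (0 points).
  x = 1: rhs = 21, matching y values: none (0 points).
  x = 2: rhs = 11, matching y values: none (0 points).
  x = 3: rhs = 13, matching y values: 6, 17 (2 points).
  x = 4: rhs = 10, matching y values: none (0 points).
  x = 5: rhs = 8, matching y values: 10, 13 (2 points).
  x = 6: rhs = 13, matching y values: 6, 17 (2 points).
  x = 7: rhs = 8, matching y values: 10, 13 (2 points).
  x = 8: rhs = 22, matching y values: none (0 points).
  x = 9: rhs = 15, matching y values: none (0 points).
  x = 10: rhs = 16, matching y values: 4, 19 (2 points).
  x = 11: rhs = 8, matching y values: 10, 13 (2 points).
  x = 12: rhs = 20, matching y values: none (0 points).
  x = 13: rhs = 12, matching y values: 9, 14 (2 points).
  x = 14: rhs = 13, matching y values: 6, 17 (2 points).
  x = 15: rhs = 6, matching y values: 11, 12 (2 points).
  x = 16: rhs = 20, matching y values: none (0 points).
  x = 17: rhs = 15, matching y values: none (0 points).
  x = 18: rhs = 20, matching y values: none (0 points).
  x = 19: rhs = 18, matching y values: 8, 15 (2 points).
  x = 20: rhs = 15, matching y values: none (0 points).
  x = 21: rhs = 17, matching y values: none (0 points).
  x = 22: rhs = 7, matching y values: none (0 points).
Total affine count: 20.
Full point count |E(F_23)| = 20 + 1 = 21.
Hasse bound: |21 − (23+1)| = |-3| = 3 ≤ 2√23 ≈ 9.5917 ✓.


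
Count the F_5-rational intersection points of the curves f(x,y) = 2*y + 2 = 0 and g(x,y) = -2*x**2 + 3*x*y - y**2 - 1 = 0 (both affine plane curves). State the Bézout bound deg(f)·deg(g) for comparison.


Common zeros: ∅; count = 0; Bézout bound = 2.

deg(f) = 1, deg(g) = 2, so Bézout bound = 2.
Scan x ∈ F_5. For each x, list the y ∈ F_5 with f(x, y) ≡ 0 and those with g(x, y) ≡ 0 (mod 5); the common zeros in that column are the intersection.
  x = 0: f ≡ 0 at y ∈ {4}; g ≡ 0 at y ∈ {2, 3}; common: ∅.
  x = 1: f ≡ 0 at y ∈ {4}; g ≡ 0 at y ∈ ∅; common: ∅.
  x = 2: f ≡ 0 at y ∈ {4}; g ≡ 0 at y ∈ {3}; common: ∅.
  x = 3: f ≡ 0 at y ∈ {4}; g ≡ 0 at y ∈ {2}; common: ∅.
  x = 4: f ≡ 0 at y ∈ {4}; g ≡ 0 at y ∈ ∅; common: ∅.
Collecting: common zeros = ∅, so the count is 0.
Comparison with the Bézout bound: 0 ≤ 2 = deg(f)·deg(g), as expected for curves with no common component (the affine F_5-count falls short of the bound because intersections may lie at infinity, over extension fields, or carry multiplicity).


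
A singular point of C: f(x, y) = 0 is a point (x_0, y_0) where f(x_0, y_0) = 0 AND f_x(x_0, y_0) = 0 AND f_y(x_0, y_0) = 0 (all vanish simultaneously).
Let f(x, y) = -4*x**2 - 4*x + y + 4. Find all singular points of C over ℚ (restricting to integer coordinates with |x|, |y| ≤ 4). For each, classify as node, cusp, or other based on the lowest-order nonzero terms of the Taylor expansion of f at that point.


No singular points in the scanned grid; C is smooth there.

Compute partial derivatives:
  f_x = -8*x - 4.
  f_y = 1.
f_y = 1 is a nonzero constant, so f_y never vanishes: no point (x, y) can satisfy f = f_x = f_y = 0. In particular no (x, y) ∈ {−4, ..., 4}² is singular; the curve is smooth.


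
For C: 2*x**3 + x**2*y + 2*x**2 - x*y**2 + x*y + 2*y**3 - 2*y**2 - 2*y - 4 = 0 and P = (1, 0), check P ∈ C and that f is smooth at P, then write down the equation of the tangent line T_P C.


Tangent line at P: 10*x - 10 = 0.

Step 1: f(1, 0) = 0, so P lies on C.
Step 2: partial derivatives
  f_x(x, y) = 6*x**2 + 2*x*y + 4*x - y**2 + y, f_y(x, y) = x**2 - 2*x*y + x + 6*y**2 - 4*y - 2.
  f_x(P) = 10, f_y(P) = 0 (gradient nonzero, so P is smooth).
Step 3: tangent line at P: 10·(x − 1) + 0·(y − 0) = 0.
Expanding: 10*x - 10 = 0.


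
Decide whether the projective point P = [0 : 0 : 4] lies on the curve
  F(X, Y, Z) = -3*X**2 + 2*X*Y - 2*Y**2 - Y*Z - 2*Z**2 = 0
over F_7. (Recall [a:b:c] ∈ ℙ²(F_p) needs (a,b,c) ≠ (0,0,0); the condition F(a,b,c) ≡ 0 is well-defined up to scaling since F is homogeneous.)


F(0,0,4) ≡ 3 (mod 7); P is NOT on the curve.

Evaluate F(0, 0, 4) term-by-term (mod 7).
  -3*X**2 ↦ -3·0·1·1 = 0
  2*X*Y ↦ 2·0·0·1 = 0
  -2*Y**2 ↦ -2·1·0·1 = 0
  -Y*Z ↦ -1·1·0·4 = 0
  -2*Z**2 ↦ -2·1·1·16 = -32
Sum: F(0, 0, 4) = (0) + (0) + (0) + (0) + (-32) = -32.
Reducing mod 7: -32 ≡ 3 (mod 7).
Since F(a, b, c) ≡ 3 ≠ 0 (mod 7), P does NOT lie on the curve.


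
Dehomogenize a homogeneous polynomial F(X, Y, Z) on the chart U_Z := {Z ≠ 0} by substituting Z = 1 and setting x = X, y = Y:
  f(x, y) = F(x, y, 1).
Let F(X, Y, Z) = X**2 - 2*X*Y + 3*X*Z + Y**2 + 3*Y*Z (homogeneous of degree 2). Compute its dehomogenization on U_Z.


f(x, y) = x**2 - 2*x*y + 3*x + y**2 + 3*y

On U_Z we set Z = 1. Each monomial c·X^i·Y^j·Z^k in F becomes c·x^i·y^j·1^k = c·x^i·y^j.
Substituting Z = 1: F(X, Y, 1) = x**2 - 2*x*y + 3*x + y**2 + 3*y.
Note: deg(f) ≤ deg(F) = 2; strict inequality happens when F is divisible by Z (lost terms).


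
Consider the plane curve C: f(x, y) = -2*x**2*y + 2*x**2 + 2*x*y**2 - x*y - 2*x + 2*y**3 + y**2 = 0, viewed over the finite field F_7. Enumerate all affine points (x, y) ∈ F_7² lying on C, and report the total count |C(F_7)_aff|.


Affine F_7-points: {(0, 0), (0, 3), (1, 0), (2, 5), (3, 1), (3, 2), (3, 4), (5, 3), (6, 2), (6, 4), (6, 5)}; count = 11.

For each of the 49 pairs (x, y) ∈ F_7², evaluate f(x, y) mod 7. Record the zeros.
  x = 0: [0↦0, 1↦3, 2↦6, 3↦0, 4↦4, 5↦2, 6↦6]  zeros at y ∈ {0, 3}
  x = 1: [0↦0, 1↦2, 2↦1, 3↦2, 4↦3, 5↦2, 6↦4]  zeros at y ∈ {0}
  x = 2: [0↦4, 1↦1, 2↦6, 3↦3, 4↦4, 5↦0, 6↦3]  zeros at y ∈ {5}
  x = 3: [0↦5, 1↦0, 2↦0, 3↦3, 4↦0, 5↦3, 6↦3]  zeros at y ∈ {1, 2, 4}
  x = 4: [0↦3, 1↦6, 2↦4, 3↦2, 4↦5, 5↦4, 6↦4]  zeros at y ∈ ∅
  x = 5: [0↦5, 1↦5, 2↦4, 3↦0, 4↦5, 5↦3, 6↦6]  zeros at y ∈ {3}
  x = 6: [0↦4, 1↦4, 2↦0, 3↦4, 4↦0, 5↦0, 6↦2]  zeros at y ∈ {2, 4, 5}
Collecting zeros: affine points = {(0, 0), (0, 3), (1, 0), (2, 5), (3, 1), (3, 2), (3, 4), (5, 3), (6, 2), (6, 4), (6, 5)}.
Total count |C(F_7)_aff| = 11.


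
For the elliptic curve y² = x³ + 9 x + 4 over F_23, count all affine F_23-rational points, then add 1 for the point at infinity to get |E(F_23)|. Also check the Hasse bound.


Affine points = {(0, 2), (0, 21), (3, 9), (3, 14), (4, 9), (4, 14), (5, 6), (5, 17), (8, 6), (8, 17), (9, 3), (9, 20), (10, 6), (10, 17), (11, 10), (11, 13), (12, 0), (13, 8), (13, 15), (15, 8), (15, 15), (16, 9), (16, 14), (18, 8), (18, 15), (21, 1), (21, 22)}; affine count = 27; |E(F_23)| = 28.

Discriminant check: Δ ∝ 4a³ + 27b² = 4·9³ + 27·4² = 4·729 + 27·16 ≡ 13 (mod 23). Nonzero ⇒ E is nonsingular.
For each x ∈ F_23, compute rhs = x³ + 9·x + 4 mod 23, then count y ∈ F_23 with y² ≡ rhs.
  x = 0: rhs = 4, matching y values: 2, 21 (2 points).
  x = 1: rhs = 14, matching y values: none (0 points).
  x = 2: rhs = 7, matching y values: none (0 points).
  x = 3: rhs = 12, matching y values: 9, 14 (2 points).
  x = 4: rhs = 12, matching y values: 9, 14 (2 points).
  x = 5: rhs = 13, matching y values: 6, 17 (2 points).
  x = 6: rhs = 21, matching y values: none (0 points).
  x = 7: rhs = 19, matching y values: none (0 points).
  x = 8: rhs = 13, matching y values: 6, 17 (2 points).
  x = 9: rhs = 9, matching y values: 3, 20 (2 points).
  x = 10: rhs = 13, matching y values: 6, 17 (2 points).
  x = 11: rhs = 8, matching y values: 10, 13 (2 points).
  x = 12: rhs = 0, matching y values: 0 (1 points).
  x = 13: rhs = 18, matching y values: 8, 15 (2 points).
  x = 14: rhs = 22, matching y values: none (0 points).
  x = 15: rhs = 18, matching y values: 8, 15 (2 points).
  x = 16: rhs = 12, matching y values: 9, 14 (2 points).
  x = 17: rhs = 10, matching y values: none (0 points).
  x = 18: rhs = 18, matching y values: 8, 15 (2 points).
  x = 19: rhs = 19, matching y values: none (0 points).
  x = 20: rhs = 19, matching y values: none (0 points).
  x = 21: rhs = 1, matching y values: 1, 22 (2 points).
  x = 22: rhs = 17, matching y values: none (0 points).
Total affine count: 27.
Full point count |E(F_23)| = 27 + 1 = 28.
Hasse bound: |28 − (23+1)| = |4| = 4 ≤ 2√23 ≈ 9.5917 ✓.


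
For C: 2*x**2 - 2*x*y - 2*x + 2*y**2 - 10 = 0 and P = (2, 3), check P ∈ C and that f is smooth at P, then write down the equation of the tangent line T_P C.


Tangent line at P: 8*y - 24 = 0.

Step 1: f(2, 3) = 0, so P lies on C.
Step 2: partial derivatives
  f_x(x, y) = 4*x - 2*y - 2, f_y(x, y) = -2*x + 4*y.
  f_x(P) = 0, f_y(P) = 8 (gradient nonzero, so P is smooth).
Step 3: tangent line at P: 0·(x − 2) + 8·(y − 3) = 0.
Expanding: 8*y - 24 = 0.


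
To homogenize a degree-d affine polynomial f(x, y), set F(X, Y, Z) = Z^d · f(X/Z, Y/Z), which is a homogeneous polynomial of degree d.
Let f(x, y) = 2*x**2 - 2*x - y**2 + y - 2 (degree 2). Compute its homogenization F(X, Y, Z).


F(X, Y, Z) = 2*X**2 - 2*X*Z - Y**2 + Y*Z - 2*Z**2

deg(f) = 2.
Substitute x = X/Z, y = Y/Z into f, then multiply by Z^2.
  monomial 2·x^2·y^0 ↦ 2·X^2·Y^0·Z^0.
  monomial -2·x^1·y^0 ↦ -2·X^1·Y^0·Z^1.
  monomial -1·x^0·y^2 ↦ -1·X^0·Y^2·Z^0.
  monomial 1·x^0·y^1 ↦ 1·X^0·Y^1·Z^1.
  monomial -2·x^0·y^0 ↦ -2·X^0·Y^0·Z^2.
Collecting: F(X, Y, Z) = 2*X**2 - 2*X*Z - Y**2 + Y*Z - 2*Z**2.


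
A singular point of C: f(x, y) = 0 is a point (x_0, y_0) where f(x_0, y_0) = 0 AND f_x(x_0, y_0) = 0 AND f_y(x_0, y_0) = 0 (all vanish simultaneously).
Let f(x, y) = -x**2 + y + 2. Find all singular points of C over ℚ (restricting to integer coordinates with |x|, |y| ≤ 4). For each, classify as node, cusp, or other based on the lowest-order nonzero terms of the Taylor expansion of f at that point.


No singular points in the scanned grid; C is smooth there.

Compute partial derivatives:
  f_x = -2*x.
  f_y = 1.
f_y = 1 is a nonzero constant, so f_y never vanishes: no point (x, y) can satisfy f = f_x = f_y = 0. In particular no (x, y) ∈ {−4, ..., 4}² is singular; the curve is smooth.


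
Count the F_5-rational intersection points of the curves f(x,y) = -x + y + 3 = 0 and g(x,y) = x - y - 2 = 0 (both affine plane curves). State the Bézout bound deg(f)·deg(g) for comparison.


Common zeros: ∅; count = 0; Bézout bound = 1.

deg(f) = 1, deg(g) = 1, so Bézout bound = 1.
Scan x ∈ F_5. For each x, list the y ∈ F_5 with f(x, y) ≡ 0 and those with g(x, y) ≡ 0 (mod 5); the common zeros in that column are the intersection.
  x = 0: f ≡ 0 at y ∈ {2}; g ≡ 0 at y ∈ {3}; common: ∅.
  x = 1: f ≡ 0 at y ∈ {3}; g ≡ 0 at y ∈ {4}; common: ∅.
  x = 2: f ≡ 0 at y ∈ {4}; g ≡ 0 at y ∈ {0}; common: ∅.
  x = 3: f ≡ 0 at y ∈ {0}; g ≡ 0 at y ∈ {1}; common: ∅.
  x = 4: f ≡ 0 at y ∈ {1}; g ≡ 0 at y ∈ {2}; common: ∅.
Collecting: common zeros = ∅, so the count is 0.
Comparison with the Bézout bound: 0 ≤ 1 = deg(f)·deg(g), as expected for curves with no common component (the affine F_5-count falls short of the bound because intersections may lie at infinity, over extension fields, or carry multiplicity).


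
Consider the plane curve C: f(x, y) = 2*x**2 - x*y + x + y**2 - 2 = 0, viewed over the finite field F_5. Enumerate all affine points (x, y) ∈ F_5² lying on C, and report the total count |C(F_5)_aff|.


Affine F_5-points: {(4, 2)}; count = 1.

For each of the 25 pairs (x, y) ∈ F_5², evaluate f(x, y) mod 5. Record the zeros.
  x = 0: [0↦3, 1↦4, 2↦2, 3↦2, 4↦4]  zeros at y ∈ ∅
  x = 1: [0↦1, 1↦1, 2↦3, 3↦2, 4↦3]  zeros at y ∈ ∅
  x = 2: [0↦3, 1↦2, 2↦3, 3↦1, 4↦1]  zeros at y ∈ ∅
  x = 3: [0↦4, 1↦2, 2↦2, 3↦4, 4↦3]  zeros at y ∈ ∅
  x = 4: [0↦4, 1↦1, 2↦0, 3↦1, 4↦4]  zeros at y ∈ {2}
Collecting zeros: affine points = {(4, 2)}.
Total count |C(F_5)_aff| = 1.


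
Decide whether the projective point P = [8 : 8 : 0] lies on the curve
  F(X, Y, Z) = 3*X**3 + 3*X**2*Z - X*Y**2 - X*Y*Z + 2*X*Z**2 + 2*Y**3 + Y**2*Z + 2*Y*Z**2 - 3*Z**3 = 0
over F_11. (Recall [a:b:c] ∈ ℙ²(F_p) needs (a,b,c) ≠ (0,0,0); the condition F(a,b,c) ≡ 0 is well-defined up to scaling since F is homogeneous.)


F(8,8,0) ≡ 2 (mod 11); P is NOT on the curve.

Evaluate F(8, 8, 0) term-by-term (mod 11).
  3*X**3 ↦ 3·512·1·1 = 1536
  3*X**2*Z ↦ 3·64·1·0 = 0
  -X*Y**2 ↦ -1·8·64·1 = -512
  -X*Y*Z ↦ -1·8·8·0 = 0
  2*X*Z**2 ↦ 2·8·1·0 = 0
  2*Y**3 ↦ 2·1·512·1 = 1024
  Y**2*Z ↦ 1·1·64·0 = 0
  2*Y*Z**2 ↦ 2·1·8·0 = 0
  -3*Z**3 ↦ -3·1·1·0 = 0
Sum: F(8, 8, 0) = (1536) + (0) + (-512) + (0) + (0) + (1024) + (0) + (0) + (0) = 2048.
Reducing mod 11: 2048 ≡ 2 (mod 11).
Since F(a, b, c) ≡ 2 ≠ 0 (mod 11), P does NOT lie on the curve.


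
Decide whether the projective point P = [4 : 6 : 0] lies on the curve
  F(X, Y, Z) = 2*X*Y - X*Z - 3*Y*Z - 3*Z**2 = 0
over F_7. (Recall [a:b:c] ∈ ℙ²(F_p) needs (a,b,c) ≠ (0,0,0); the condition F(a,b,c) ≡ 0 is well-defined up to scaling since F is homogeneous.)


F(4,6,0) ≡ 6 (mod 7); P is NOT on the curve.

Evaluate F(4, 6, 0) term-by-term (mod 7).
  2*X*Y ↦ 2·4·6·1 = 48
  -X*Z ↦ -1·4·1·0 = 0
  -3*Y*Z ↦ -3·1·6·0 = 0
  -3*Z**2 ↦ -3·1·1·0 = 0
Sum: F(4, 6, 0) = (48) + (0) + (0) + (0) = 48.
Reducing mod 7: 48 ≡ 6 (mod 7).
Since F(a, b, c) ≡ 6 ≠ 0 (mod 7), P does NOT lie on the curve.


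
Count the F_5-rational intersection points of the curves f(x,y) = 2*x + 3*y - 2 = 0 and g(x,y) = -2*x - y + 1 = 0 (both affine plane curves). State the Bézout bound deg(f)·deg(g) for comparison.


Common zeros: {(4, 3)}; count = 1; Bézout bound = 1.

deg(f) = 1, deg(g) = 1, so Bézout bound = 1.
Scan x ∈ F_5. For each x, list the y ∈ F_5 with f(x, y) ≡ 0 and those with g(x, y) ≡ 0 (mod 5); the common zeros in that column are the intersection.
  x = 0: f ≡ 0 at y ∈ {4}; g ≡ 0 at y ∈ {1}; common: ∅.
  x = 1: f ≡ 0 at y ∈ {0}; g ≡ 0 at y ∈ {4}; common: ∅.
  x = 2: f ≡ 0 at y ∈ {1}; g ≡ 0 at y ∈ {2}; common: ∅.
  x = 3: f ≡ 0 at y ∈ {2}; g ≡ 0 at y ∈ {0}; common: ∅.
  x = 4: f ≡ 0 at y ∈ {3}; g ≡ 0 at y ∈ {3}; common: {3}.
Collecting: common zeros = {(4, 3)}, so the count is 1.
Comparison with the Bézout bound: 1 ≤ 1 = deg(f)·deg(g), as expected for curves with no common component (the bound is attained).


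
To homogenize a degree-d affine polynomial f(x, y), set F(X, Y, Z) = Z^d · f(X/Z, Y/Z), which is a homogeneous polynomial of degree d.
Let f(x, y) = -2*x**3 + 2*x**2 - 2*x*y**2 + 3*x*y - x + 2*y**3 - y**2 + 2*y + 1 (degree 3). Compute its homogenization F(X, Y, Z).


F(X, Y, Z) = -2*X**3 + 2*X**2*Z - 2*X*Y**2 + 3*X*Y*Z - X*Z**2 + 2*Y**3 - Y**2*Z + 2*Y*Z**2 + Z**3

deg(f) = 3.
Substitute x = X/Z, y = Y/Z into f, then multiply by Z^3.
  monomial -2·x^3·y^0 ↦ -2·X^3·Y^0·Z^0.
  monomial 2·x^2·y^0 ↦ 2·X^2·Y^0·Z^1.
  monomial -2·x^1·y^2 ↦ -2·X^1·Y^2·Z^0.
  monomial 3·x^1·y^1 ↦ 3·X^1·Y^1·Z^1.
  monomial -1·x^1·y^0 ↦ -1·X^1·Y^0·Z^2.
  monomial 2·x^0·y^3 ↦ 2·X^0·Y^3·Z^0.
  monomial -1·x^0·y^2 ↦ -1·X^0·Y^2·Z^1.
  monomial 2·x^0·y^1 ↦ 2·X^0·Y^1·Z^2.
  monomial 1·x^0·y^0 ↦ 1·X^0·Y^0·Z^3.
Collecting: F(X, Y, Z) = -2*X**3 + 2*X**2*Z - 2*X*Y**2 + 3*X*Y*Z - X*Z**2 + 2*Y**3 - Y**2*Z + 2*Y*Z**2 + Z**3.


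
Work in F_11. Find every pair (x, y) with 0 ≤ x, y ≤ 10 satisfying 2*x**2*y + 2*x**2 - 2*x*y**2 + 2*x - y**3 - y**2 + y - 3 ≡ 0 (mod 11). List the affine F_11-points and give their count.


Affine F_11-points: {(1, 1), (1, 3), (1, 4), (2, 4), (5, 5), (6, 6), (8, 7), (9, 7), (10, 1), (10, 5), (10, 6)}; count = 11.

For each of the 121 pairs (x, y) ∈ F_11², evaluate f(x, y) mod 11. Record the zeros.
  x = 0: [0↦8, 1↦7, 2↦9, 3↦8, 4↦9, 5↦6, 6↦4, 7↦8, 8↦1, 9↦10, 10↦7]  zeros at y ∈ ∅
  x = 1: [0↦1, 1↦0, 2↦9, 3↦0, 4↦0, 5↦3, 6↦3, 7↦5, 8↦3, 9↦2, 10↦7]  zeros at y ∈ {1, 3, 4}
  x = 2: [0↦9, 1↦1, 2↦10, 3↦8, 4↦0, 5↦2, 6↦8, 7↦1, 8↦8, 9↦1, 10↦7]  zeros at y ∈ {4}
  x = 3: [0↦10, 1↦10, 2↦1, 3↦10, 4↦9, 5↦3, 6↦8, 7↦7, 8↦5, 9↦7, 10↦7]  zeros at y ∈ ∅
  x = 4: [0↦4, 1↦5, 2↦4, 3↦6, 4↦5, 5↦6, 6↦3, 7↦1, 8↦5, 9↦9, 10↦7]  zeros at y ∈ ∅
  x = 5: [0↦2, 1↦8, 2↦8, 3↦7, 4↦10, 5↦0, 6↦4, 7↦5, 8↦8, 9↦7, 10↦7]  zeros at y ∈ {5}
  x = 6: [0↦4, 1↦8, 2↦2, 3↦2, 4↦2, 5↦7, 6↦0, 7↦8, 8↦3, 9↦1, 10↦7]  zeros at y ∈ {6}
  x = 7: [0↦10, 1↦5, 2↦8, 3↦2, 4↦3, 5↦5, 6↦2, 7↦10, 8↦1, 9↦2, 10↦7]  zeros at y ∈ ∅
  x = 8: [0↦9, 1↦10, 2↦4, 3↦7, 4↦2, 5↦5, 6↦10, 7↦0, 8↦2, 9↦10, 10↦7]  zeros at y ∈ {7}
  x = 9: [0↦1, 1↦1, 2↦1, 3↦6, 4↦10, 5↦7, 6↦2, 7↦0, 8↦6, 9↦3, 10↦7]  zeros at y ∈ {7}
  x = 10: [0↦8, 1↦0, 2↦10, 3↦10, 4↦5, 5↦0, 6↦0, 7↦10, 8↦2, 9↦3, 10↦7]  zeros at y ∈ {1, 5, 6}
Collecting zeros: affine points = {(1, 1), (1, 3), (1, 4), (2, 4), (5, 5), (6, 6), (8, 7), (9, 7), (10, 1), (10, 5), (10, 6)}.
Total count |C(F_11)_aff| = 11.


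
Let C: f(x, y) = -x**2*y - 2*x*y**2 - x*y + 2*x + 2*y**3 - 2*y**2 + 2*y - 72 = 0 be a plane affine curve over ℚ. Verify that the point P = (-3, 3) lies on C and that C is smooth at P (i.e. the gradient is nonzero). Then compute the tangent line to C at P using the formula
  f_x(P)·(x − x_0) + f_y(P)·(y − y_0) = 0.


Tangent line at P: -x + 74*y - 225 = 0.

Step 1: f(-3, 3) = 0, so P lies on C.
Step 2: partial derivatives
  f_x(x, y) = -2*x*y - 2*y**2 - y + 2, f_y(x, y) = -x**2 - 4*x*y - x + 6*y**2 - 4*y + 2.
  f_x(P) = -1, f_y(P) = 74 (gradient nonzero, so P is smooth).
Step 3: tangent line at P: -1·(x − -3) + 74·(y − 3) = 0.
Expanding: -x + 74*y - 225 = 0.


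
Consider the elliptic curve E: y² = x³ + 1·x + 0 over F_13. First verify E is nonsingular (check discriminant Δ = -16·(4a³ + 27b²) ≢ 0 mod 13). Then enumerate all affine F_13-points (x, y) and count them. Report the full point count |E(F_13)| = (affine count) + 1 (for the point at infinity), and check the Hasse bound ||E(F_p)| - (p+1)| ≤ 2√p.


Affine points = {(0, 0), (2, 6), (2, 7), (3, 2), (3, 11), (4, 4), (4, 9), (5, 0), (6, 1), (6, 12), (7, 5), (7, 8), (8, 0), (9, 6), (9, 7), (10, 3), (10, 10), (11, 4), (11, 9)}; affine count = 19; |E(F_13)| = 20.

Discriminant check: Δ ∝ 4a³ + 27b² = 4·1³ + 27·0² = 4·1 + 27·0 ≡ 4 (mod 13). Nonzero ⇒ E is nonsingular.
For each x ∈ F_13, compute rhs = x³ + 1·x + 0 mod 13, then count y ∈ F_13 with y² ≡ rhs.
  x = 0: rhs = 0, matching y values: 0 (1 points).
  x = 1: rhs = 2, matching y values: none (0 points).
  x = 2: rhs = 10, matching y values: 6, 7 (2 points).
  x = 3: rhs = 4, matching y values: 2, 11 (2 points).
  x = 4: rhs = 3, matching y values: 4, 9 (2 points).
  x = 5: rhs = 0, matching y values: 0 (1 points).
  x = 6: rhs = 1, matching y values: 1, 12 (2 points).
  x = 7: rhs = 12, matching y values: 5, 8 (2 points).
  x = 8: rhs = 0, matching y values: 0 (1 points).
  x = 9: rhs = 10, matching y values: 6, 7 (2 points).
  x = 10: rhs = 9, matching y values: 3, 10 (2 points).
  x = 11: rhs = 3, matching y values: 4, 9 (2 points).
  x = 12: rhs = 11, matching y values: none (0 points).
Total affine count: 19.
Full point count |E(F_13)| = 19 + 1 = 20.
Hasse bound: |20 − (13+1)| = |6| = 6 ≤ 2√13 ≈ 7.2111 ✓.


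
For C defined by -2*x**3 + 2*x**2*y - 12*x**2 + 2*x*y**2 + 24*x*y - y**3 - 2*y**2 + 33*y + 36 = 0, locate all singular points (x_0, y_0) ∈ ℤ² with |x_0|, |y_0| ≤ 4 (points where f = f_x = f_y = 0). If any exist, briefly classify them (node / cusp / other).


Singular points: {(-3, -3)}; classification: cusp.

Compute partial derivatives:
  f_x = -6*x**2 + 4*x*y - 24*x + 2*y**2 + 24*y.
  f_y = 2*x**2 + 4*x*y + 24*x - 3*y**2 - 4*y + 33.
Scan x_0 ∈ {−4, ..., 4}. For each x_0, f_y(x_0, y) is a polynomial in y; find its integer roots y ∈ {−4, ..., 4}, then test f_x and f at those candidates.
  x = -4: f_y(-4, y) = -3*y**2 - 20*y - 31; no integer root y with |y| ≤ 4.
  x = -3: f_y(-3, y) = -3*y**2 - 16*y - 21; vanishes at y ∈ {-3}. (-3, -3): f_x = 0, f = 0 — SINGULAR.
  x = -2: f_y(-2, y) = -3*y**2 - 12*y - 7; no integer root y with |y| ≤ 4.
  x = -1: f_y(-1, y) = -3*y**2 - 8*y + 11; vanishes at y ∈ {1}. (-1, 1): f_x = 40 ≠ 0.
  x = 0: f_y(0, y) = -3*y**2 - 4*y + 33; no integer root y with |y| ≤ 4.
  x = 1: f_y(1, y) = 59 - 3*y**2; no integer root y with |y| ≤ 4.
  x = 2: f_y(2, y) = -3*y**2 + 4*y + 89; no integer root y with |y| ≤ 4.
  x = 3: f_y(3, y) = -3*y**2 + 8*y + 123; no integer root y with |y| ≤ 4.
  x = 4: f_y(4, y) = -3*y**2 + 12*y + 161; no integer root y with |y| ≤ 4.
Only singular point on the grid: (-3, -3).
Classify: substitute x = -3 + u, y = -3 + v and expand: f = -2*u**3 + 2*u**2*v + 2*u*v**2 - v**3 + v**2.
No constant or linear terms (consistent with a singular point). Quadratic part: v**2. Cubic part: -2*u**3 + 2*u**2*v + 2*u*v**2 - v**3.
The quadratic part v**2 is a perfect square, so there is a single (double) tangent line v = 0, i.e. y = -3. Restricting the cubic part to that line (v = 0) leaves -2*u**3 ≠ 0, so f is not divisible by v and the branch is v² ≈ 2*u**3 to lowest order — this is a cusp.
Classification: cusp.


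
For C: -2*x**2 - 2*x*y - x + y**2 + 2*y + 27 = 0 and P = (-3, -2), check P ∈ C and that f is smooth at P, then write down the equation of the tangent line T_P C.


Tangent line at P: 15*x + 4*y + 53 = 0.

Step 1: f(-3, -2) = 0, so P lies on C.
Step 2: partial derivatives
  f_x(x, y) = -4*x - 2*y - 1, f_y(x, y) = -2*x + 2*y + 2.
  f_x(P) = 15, f_y(P) = 4 (gradient nonzero, so P is smooth).
Step 3: tangent line at P: 15·(x − -3) + 4·(y − -2) = 0.
Expanding: 15*x + 4*y + 53 = 0.


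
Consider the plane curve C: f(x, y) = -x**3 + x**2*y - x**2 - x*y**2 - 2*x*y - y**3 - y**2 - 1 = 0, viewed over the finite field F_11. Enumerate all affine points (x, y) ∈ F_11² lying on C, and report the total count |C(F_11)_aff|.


Affine F_11-points: {(0, 6), (1, 6), (1, 7), (2, 2), (3, 2), (3, 8), (4, 6), (5, 1), (5, 3), (6, 0), (7, 2), (8, 1), (9, 1)}; count = 13.

For each of the 121 pairs (x, y) ∈ F_11², evaluate f(x, y) mod 11. Record the zeros.
  x = 0: [0↦10, 1↦8, 2↦9, 3↦7, 4↦7, 5↦3, 6↦0, 7↦3, 8↦6, 9↦3, 10↦10]  zeros at y ∈ {6}
  x = 1: [0↦8, 1↦4, 2↦1, 3↦4, 4↦7, 5↦4, 6↦0, 7↦0, 8↦9, 9↦10, 10↦8]  zeros at y ∈ {6, 7}
  x = 2: [0↦9, 1↦5, 2↦0, 3↦10, 4↦7, 5↦7, 6↦4, 7↦3, 8↦9, 9↦5, 10↦7]  zeros at y ∈ {2}
  x = 3: [0↦7, 1↦5, 2↦0, 3↦8, 4↦1, 5↦6, 6↦6, 7↦6, 8↦0, 9↦4, 10↦1]  zeros at y ∈ {2, 8}
  x = 4: [0↦7, 1↦9, 2↦6, 3↦3, 4↦5, 5↦6, 6↦0, 7↦3, 8↦9, 9↦1, 10↦6]  zeros at y ∈ {6}
  x = 5: [0↦3, 1↦0, 2↦1, 3↦0, 4↦2, 5↦1, 6↦2, 7↦10, 8↦8, 9↦1, 10↦5]  zeros at y ∈ {1, 3}
  x = 6: [0↦0, 1↦5, 2↦1, 3↦4, 4↦8, 5↦7, 6↦6, 7↦10, 8↦2, 9↦9, 10↦3]  zeros at y ∈ {0}
  x = 7: [0↦3, 1↦7, 2↦0, 3↦9, 4↦6, 5↦7, 6↦6, 7↦8, 8↦7, 9↦8, 10↦5]  zeros at y ∈ {2}
  x = 8: [0↦6, 1↦0, 2↦3, 3↦9, 4↦1, 5↦6, 6↦7, 7↦9, 8↦6, 9↦3, 10↦5]  zeros at y ∈ {1}
  x = 9: [0↦3, 1↦0, 2↦4, 3↦9, 4↦9, 5↦9, 6↦3, 7↦7, 8↦4, 9↦10, 10↦8]  zeros at y ∈ {1}
  x = 10: [0↦10, 1↦1, 2↦8, 3↦3, 4↦2, 5↦10, 6↦10, 7↦7, 8↦6, 9↦1, 10↦8]  zeros at y ∈ ∅
Collecting zeros: affine points = {(0, 6), (1, 6), (1, 7), (2, 2), (3, 2), (3, 8), (4, 6), (5, 1), (5, 3), (6, 0), (7, 2), (8, 1), (9, 1)}.
Total count |C(F_11)_aff| = 13.


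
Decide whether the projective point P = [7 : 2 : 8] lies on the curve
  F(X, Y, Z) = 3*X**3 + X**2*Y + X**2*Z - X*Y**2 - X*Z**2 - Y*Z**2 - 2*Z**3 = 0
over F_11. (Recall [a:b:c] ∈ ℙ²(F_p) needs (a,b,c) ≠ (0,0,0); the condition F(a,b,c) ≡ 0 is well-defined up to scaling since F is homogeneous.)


F(7,2,8) ≡ 1 (mod 11); P is NOT on the curve.

Evaluate F(7, 2, 8) term-by-term (mod 11).
  3*X**3 ↦ 3·343·1·1 = 1029
  X**2*Y ↦ 1·49·2·1 = 98
  X**2*Z ↦ 1·49·1·8 = 392
  -X*Y**2 ↦ -1·7·4·1 = -28
  -X*Z**2 ↦ -1·7·1·64 = -448
  -Y*Z**2 ↦ -1·1·2·64 = -128
  -2*Z**3 ↦ -2·1·1·512 = -1024
Sum: F(7, 2, 8) = (1029) + (98) + (392) + (-28) + (-448) + (-128) + (-1024) = -109.
Reducing mod 11: -109 ≡ 1 (mod 11).
Since F(a, b, c) ≡ 1 ≠ 0 (mod 11), P does NOT lie on the curve.


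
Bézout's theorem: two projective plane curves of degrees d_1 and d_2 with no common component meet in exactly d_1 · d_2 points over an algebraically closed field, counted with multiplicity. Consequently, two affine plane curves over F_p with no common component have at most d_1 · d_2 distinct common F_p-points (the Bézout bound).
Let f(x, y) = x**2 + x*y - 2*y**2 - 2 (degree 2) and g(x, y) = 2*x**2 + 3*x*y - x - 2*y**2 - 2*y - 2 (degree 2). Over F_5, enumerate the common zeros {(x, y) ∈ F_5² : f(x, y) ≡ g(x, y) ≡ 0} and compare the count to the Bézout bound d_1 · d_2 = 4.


Common zeros: ∅; count = 0; Bézout bound = 4.

deg(f) = 2, deg(g) = 2, so Bézout bound = 4.
Scan x ∈ F_5. For each x, list the y ∈ F_5 with f(x, y) ≡ 0 and those with g(x, y) ≡ 0 (mod 5); the common zeros in that column are the intersection.
  x = 0: f ≡ 0 at y ∈ {2, 3}; g ≡ 0 at y ∈ ∅; common: ∅.
  x = 1: f ≡ 0 at y ∈ ∅; g ≡ 0 at y ∈ ∅; common: ∅.
  x = 2: f ≡ 0 at y ∈ {3}; g ≡ 0 at y ∈ ∅; common: ∅.
  x = 3: f ≡ 0 at y ∈ {2}; g ≡ 0 at y ∈ ∅; common: ∅.
  x = 4: f ≡ 0 at y ∈ ∅; g ≡ 0 at y ∈ ∅; common: ∅.
Collecting: common zeros = ∅, so the count is 0.
Comparison with the Bézout bound: 0 ≤ 4 = deg(f)·deg(g), as expected for curves with no common component (the affine F_5-count falls short of the bound because intersections may lie at infinity, over extension fields, or carry multiplicity).


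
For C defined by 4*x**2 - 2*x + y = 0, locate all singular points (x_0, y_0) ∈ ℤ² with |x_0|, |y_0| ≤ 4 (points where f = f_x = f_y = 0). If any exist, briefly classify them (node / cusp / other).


No singular points in the scanned grid; C is smooth there.

Compute partial derivatives:
  f_x = 8*x - 2.
  f_y = 1.
f_y = 1 is a nonzero constant, so f_y never vanishes: no point (x, y) can satisfy f = f_x = f_y = 0. In particular no (x, y) ∈ {−4, ..., 4}² is singular; the curve is smooth.


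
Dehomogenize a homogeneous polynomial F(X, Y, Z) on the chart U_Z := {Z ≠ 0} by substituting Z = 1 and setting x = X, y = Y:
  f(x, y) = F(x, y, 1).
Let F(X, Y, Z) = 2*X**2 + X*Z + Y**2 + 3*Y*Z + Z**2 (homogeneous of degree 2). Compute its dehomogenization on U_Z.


f(x, y) = 2*x**2 + x + y**2 + 3*y + 1

On U_Z we set Z = 1. Each monomial c·X^i·Y^j·Z^k in F becomes c·x^i·y^j·1^k = c·x^i·y^j.
Substituting Z = 1: F(X, Y, 1) = 2*x**2 + x + y**2 + 3*y + 1.
Note: deg(f) ≤ deg(F) = 2; strict inequality happens when F is divisible by Z (lost terms).


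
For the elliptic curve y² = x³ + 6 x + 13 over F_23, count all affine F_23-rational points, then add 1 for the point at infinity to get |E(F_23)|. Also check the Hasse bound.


Affine points = {(0, 6), (0, 17), (3, 9), (3, 14), (4, 3), (4, 20), (6, 9), (6, 14), (14, 9), (14, 14), (21, 4), (21, 19), (22, 11), (22, 12)}; affine count = 14; |E(F_23)| = 15.

Discriminant check: Δ ∝ 4a³ + 27b² = 4·6³ + 27·13² = 4·216 + 27·169 ≡ 22 (mod 23). Nonzero ⇒ E is nonsingular.
For each x ∈ F_23, compute rhs = x³ + 6·x + 13 mod 23, then count y ∈ F_23 with y² ≡ rhs.
  x = 0: rhs = 13, matching y values: 6, 17 (2 points).
  x = 1: rhs = 20, matching y values: none (0 points).
  x = 2: rhs = 10, matching y values: none (0 points).
  x = 3: rhs = 12, matching y values: 9, 14 (2 points).
  x = 4: rhs = 9, matching y values: 3, 20 (2 points).
  x = 5: rhs = 7, matching y values: none (0 points).
  x = 6: rhs = 12, matching y values: 9, 14 (2 points).
  x = 7: rhs = 7, matching y values: none (0 points).
  x = 8: rhs = 21, matching y values: none (0 points).
  x = 9: rhs = 14, matching y values: none (0 points).
  x = 10: rhs = 15, matching y values: none (0 points).
  x = 11: rhs = 7, matching y values: none (0 points).
  x = 12: rhs = 19, matching y values: none (0 points).
  x = 13: rhs = 11, matching y values: none (0 points).
  x = 14: rhs = 12, matching y values: 9, 14 (2 points).
  x = 15: rhs = 5, matching y values: none (0 points).
  x = 16: rhs = 19, matching y values: none (0 points).
  x = 17: rhs = 14, matching y values: none (0 points).
  x = 18: rhs = 19, matching y values: none (0 points).
  x = 19: rhs = 17, matching y values: none (0 points).
  x = 20: rhs = 14, matching y values: none (0 points).
  x = 21: rhs = 16, matching y values: 4, 19 (2 points).
  x = 22: rhs = 6, matching y values: 11, 12 (2 points).
Total affine count: 14.
Full point count |E(F_23)| = 14 + 1 = 15.
Hasse bound: |15 − (23+1)| = |-9| = 9 ≤ 2√23 ≈ 9.5917 ✓.


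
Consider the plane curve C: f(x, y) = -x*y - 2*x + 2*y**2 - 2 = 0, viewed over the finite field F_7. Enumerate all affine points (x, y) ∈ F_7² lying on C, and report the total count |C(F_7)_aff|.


Affine F_7-points: {(0, 1), (0, 6), (5, 2), (5, 4), (6, 0), (6, 3)}; count = 6.

For each of the 49 pairs (x, y) ∈ F_7², evaluate f(x, y) mod 7. Record the zeros.
  x = 0: [0↦5, 1↦0, 2↦6, 3↦2, 4↦2, 5↦6, 6↦0]  zeros at y ∈ {1, 6}
  x = 1: [0↦3, 1↦4, 2↦2, 3↦4, 4↦3, 5↦6, 6↦6]  zeros at y ∈ ∅
  x = 2: [0↦1, 1↦1, 2↦5, 3↦6, 4↦4, 5↦6, 6↦5]  zeros at y ∈ ∅
  x = 3: [0↦6, 1↦5, 2↦1, 3↦1, 4↦5, 5↦6, 6↦4]  zeros at y ∈ ∅
  x = 4: [0↦4, 1↦2, 2↦4, 3↦3, 4↦6, 5↦6, 6↦3]  zeros at y ∈ ∅
  x = 5: [0↦2, 1↦6, 2↦0, 3↦5, 4↦0, 5↦6, 6↦2]  zeros at y ∈ {2, 4}
  x = 6: [0↦0, 1↦3, 2↦3, 3↦0, 4↦1, 5↦6, 6↦1]  zeros at y ∈ {0, 3}
Collecting zeros: affine points = {(0, 1), (0, 6), (5, 2), (5, 4), (6, 0), (6, 3)}.
Total count |C(F_7)_aff| = 6.


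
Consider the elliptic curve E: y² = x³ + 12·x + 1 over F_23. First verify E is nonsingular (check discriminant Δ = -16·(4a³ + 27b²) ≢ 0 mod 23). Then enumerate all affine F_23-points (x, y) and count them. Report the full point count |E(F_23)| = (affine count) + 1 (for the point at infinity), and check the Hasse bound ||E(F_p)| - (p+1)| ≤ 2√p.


Affine points = {(0, 1), (0, 22), (3, 8), (3, 15), (5, 5), (5, 18), (6, 6), (6, 17), (13, 10), (13, 13), (17, 9), (17, 14), (18, 0), (19, 2), (19, 21)}; affine count = 15; |E(F_23)| = 16.

Discriminant check: Δ ∝ 4a³ + 27b² = 4·12³ + 27·1² = 4·1728 + 27·1 ≡ 16 (mod 23). Nonzero ⇒ E is nonsingular.
For each x ∈ F_23, compute rhs = x³ + 12·x + 1 mod 23, then count y ∈ F_23 with y² ≡ rhs.
  x = 0: rhs = 1, matching y values: 1, 22 (2 points).
  x = 1: rhs = 14, matching y values: none (0 points).
  x = 2: rhs = 10, matching y values: none (0 points).
  x = 3: rhs = 18, matching y values: 8, 15 (2 points).
  x = 4: rhs = 21, matching y values: none (0 points).
  x = 5: rhs = 2, matching y values: 5, 18 (2 points).
  x = 6: rhs = 13, matching y values: 6, 17 (2 points).
  x = 7: rhs = 14, matching y values: none (0 points).
  x = 8: rhs = 11, matching y values: none (0 points).
  x = 9: rhs = 10, matching y values: none (0 points).
  x = 10: rhs = 17, matching y values: none (0 points).
  x = 11: rhs = 15, matching y values: none (0 points).
  x = 12: rhs = 10, matching y values: none (0 points).
  x = 13: rhs = 8, matching y values: 10, 13 (2 points).
  x = 14: rhs = 15, matching y values: none (0 points).
  x = 15: rhs = 14, matching y values: none (0 points).
  x = 16: rhs = 11, matching y values: none (0 points).
  x = 17: rhs = 12, matching y values: 9, 14 (2 points).
  x = 18: rhs = 0, matching y values: 0 (1 points).
  x = 19: rhs = 4, matching y values: 2, 21 (2 points).
  x = 20: rhs = 7, matching y values: none (0 points).
  x = 21: rhs = 15, matching y values: none (0 points).
  x = 22: rhs = 11, matching y values: none (0 points).
Total affine count: 15.
Full point count |E(F_23)| = 15 + 1 = 16.
Hasse bound: |16 − (23+1)| = |-8| = 8 ≤ 2√23 ≈ 9.5917 ✓.
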